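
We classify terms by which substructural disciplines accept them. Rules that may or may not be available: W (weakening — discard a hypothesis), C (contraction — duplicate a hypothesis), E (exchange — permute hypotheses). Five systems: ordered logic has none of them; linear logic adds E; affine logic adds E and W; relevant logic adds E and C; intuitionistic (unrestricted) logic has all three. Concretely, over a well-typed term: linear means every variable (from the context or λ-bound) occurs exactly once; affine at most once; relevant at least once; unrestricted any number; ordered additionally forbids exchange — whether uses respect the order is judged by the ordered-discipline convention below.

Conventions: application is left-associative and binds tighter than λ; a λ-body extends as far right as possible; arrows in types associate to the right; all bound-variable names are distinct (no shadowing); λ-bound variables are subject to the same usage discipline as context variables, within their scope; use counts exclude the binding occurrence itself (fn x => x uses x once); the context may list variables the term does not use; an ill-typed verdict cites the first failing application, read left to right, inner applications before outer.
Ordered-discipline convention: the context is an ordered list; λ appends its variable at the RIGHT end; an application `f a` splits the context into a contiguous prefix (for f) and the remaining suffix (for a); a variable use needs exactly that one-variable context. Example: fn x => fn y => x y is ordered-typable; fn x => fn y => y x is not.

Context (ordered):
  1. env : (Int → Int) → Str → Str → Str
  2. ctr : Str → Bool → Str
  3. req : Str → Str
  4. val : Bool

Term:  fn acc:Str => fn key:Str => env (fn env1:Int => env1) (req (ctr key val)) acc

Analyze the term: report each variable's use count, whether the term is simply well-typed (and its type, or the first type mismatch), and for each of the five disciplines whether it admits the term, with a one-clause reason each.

variable uses: env=1; ctr=1; req=1; val=1; acc (bound)=1; key (bound)=1; env1 (bound)=1
left-to-right use order: env, env1, req, ctr, key, val, acc
typing: ✓ — Str → Str → Str
ordered: ✗ — use order env, env1, req, ctr, key, val, acc needs exchange
linear: ✓ — exactly-once usage across env, ctr, req, val, acc, key, env1
affine: ✓ — no duplicate uses among env, ctr, req, val, acc, key, env1
relevant: ✓ — env, ctr, req, val, acc, key, env1: all used, weakening unneeded
unrestricted: ✓ — simply typable at Str → Str → Str; W, C, E all held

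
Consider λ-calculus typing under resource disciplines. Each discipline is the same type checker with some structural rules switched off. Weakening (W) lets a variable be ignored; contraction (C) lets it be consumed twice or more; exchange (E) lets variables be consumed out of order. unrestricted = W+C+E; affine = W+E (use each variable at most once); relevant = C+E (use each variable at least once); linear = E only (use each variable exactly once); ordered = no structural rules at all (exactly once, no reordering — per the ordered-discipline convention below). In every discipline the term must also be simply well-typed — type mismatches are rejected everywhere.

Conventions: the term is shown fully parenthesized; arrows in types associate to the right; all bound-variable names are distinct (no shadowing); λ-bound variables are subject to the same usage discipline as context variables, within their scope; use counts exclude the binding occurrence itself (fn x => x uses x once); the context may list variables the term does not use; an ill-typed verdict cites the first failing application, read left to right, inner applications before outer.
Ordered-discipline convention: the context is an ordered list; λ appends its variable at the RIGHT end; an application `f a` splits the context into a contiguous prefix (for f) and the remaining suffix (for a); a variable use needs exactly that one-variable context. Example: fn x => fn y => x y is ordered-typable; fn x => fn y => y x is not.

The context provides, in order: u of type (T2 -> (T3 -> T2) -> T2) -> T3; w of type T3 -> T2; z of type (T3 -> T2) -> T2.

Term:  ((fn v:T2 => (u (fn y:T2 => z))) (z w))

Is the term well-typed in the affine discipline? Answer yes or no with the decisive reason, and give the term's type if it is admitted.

no — z ×2 used more than once (contraction)
usage: u: 1, w: 1, z: 2, v (λ-bound): 0, y (λ-bound): 0
order of uses: u, z, z, w
typing: well-typed — term : T3
all disciplines: ordered ✗ · linear ✗ · affine ✗ · relevant ✗ · unrestricted ✓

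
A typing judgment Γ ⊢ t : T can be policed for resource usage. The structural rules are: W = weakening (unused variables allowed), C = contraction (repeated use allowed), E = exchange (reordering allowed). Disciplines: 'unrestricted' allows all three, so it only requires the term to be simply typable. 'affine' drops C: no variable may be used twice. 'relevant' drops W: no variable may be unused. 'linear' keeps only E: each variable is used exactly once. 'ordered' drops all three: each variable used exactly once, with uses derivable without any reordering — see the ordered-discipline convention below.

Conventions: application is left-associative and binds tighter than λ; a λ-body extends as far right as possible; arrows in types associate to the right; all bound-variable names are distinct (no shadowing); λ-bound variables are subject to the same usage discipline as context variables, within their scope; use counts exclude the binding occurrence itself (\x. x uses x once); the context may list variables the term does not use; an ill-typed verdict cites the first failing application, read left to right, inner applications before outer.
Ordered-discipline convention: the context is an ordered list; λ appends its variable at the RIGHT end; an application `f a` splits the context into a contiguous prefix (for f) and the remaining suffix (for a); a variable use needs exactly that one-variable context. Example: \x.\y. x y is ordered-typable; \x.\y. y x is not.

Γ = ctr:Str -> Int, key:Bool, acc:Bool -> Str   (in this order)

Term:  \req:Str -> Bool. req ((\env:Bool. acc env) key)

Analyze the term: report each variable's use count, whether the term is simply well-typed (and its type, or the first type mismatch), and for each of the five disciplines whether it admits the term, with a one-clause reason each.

usage: ctr: 0×; key: 1×; acc: 1×; req [bound]: 1×; env [bound]: 1×
left-to-right use order: req, acc, env, key
typing: well-typed — term : (Str -> Bool) -> Bool
ordered ✗ (unused: ctr — weakening required)
linear ✗ (unused: ctr — weakening required)
affine ✓ (ctr, key, acc, req, env: no repeats, contraction unneeded)
relevant ✗ (unused: ctr — weakening required)
unrestricted ✓ (simply typable at (Str -> Bool) -> Bool; W, C, E all held)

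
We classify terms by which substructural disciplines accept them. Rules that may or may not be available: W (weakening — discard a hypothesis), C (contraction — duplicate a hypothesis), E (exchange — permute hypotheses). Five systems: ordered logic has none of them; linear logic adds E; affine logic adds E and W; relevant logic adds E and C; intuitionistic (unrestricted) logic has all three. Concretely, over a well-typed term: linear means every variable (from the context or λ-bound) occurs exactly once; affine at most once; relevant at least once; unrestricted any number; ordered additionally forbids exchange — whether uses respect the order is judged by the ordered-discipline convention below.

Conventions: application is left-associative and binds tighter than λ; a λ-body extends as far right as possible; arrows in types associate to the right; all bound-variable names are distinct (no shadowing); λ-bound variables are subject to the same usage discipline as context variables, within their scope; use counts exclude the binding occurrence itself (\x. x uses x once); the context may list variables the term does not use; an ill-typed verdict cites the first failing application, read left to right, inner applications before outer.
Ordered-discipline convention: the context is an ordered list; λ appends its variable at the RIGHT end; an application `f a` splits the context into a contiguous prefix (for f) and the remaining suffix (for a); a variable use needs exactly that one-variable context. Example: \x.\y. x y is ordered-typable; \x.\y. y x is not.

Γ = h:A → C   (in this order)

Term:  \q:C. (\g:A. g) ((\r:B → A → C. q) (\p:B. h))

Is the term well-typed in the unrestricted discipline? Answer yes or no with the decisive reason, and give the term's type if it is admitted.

no — not simply typable
use counts: h: 1×, q [bound]: 1×, g [bound]: 1×, r [bound]: 0×, p [bound]: 0×
order of uses: g, q, h
typing: ill-typed: a function awaiting A gets C
all disciplines: ordered ✗; linear ✗; affine ✗; relevant ✗; unrestricted ✗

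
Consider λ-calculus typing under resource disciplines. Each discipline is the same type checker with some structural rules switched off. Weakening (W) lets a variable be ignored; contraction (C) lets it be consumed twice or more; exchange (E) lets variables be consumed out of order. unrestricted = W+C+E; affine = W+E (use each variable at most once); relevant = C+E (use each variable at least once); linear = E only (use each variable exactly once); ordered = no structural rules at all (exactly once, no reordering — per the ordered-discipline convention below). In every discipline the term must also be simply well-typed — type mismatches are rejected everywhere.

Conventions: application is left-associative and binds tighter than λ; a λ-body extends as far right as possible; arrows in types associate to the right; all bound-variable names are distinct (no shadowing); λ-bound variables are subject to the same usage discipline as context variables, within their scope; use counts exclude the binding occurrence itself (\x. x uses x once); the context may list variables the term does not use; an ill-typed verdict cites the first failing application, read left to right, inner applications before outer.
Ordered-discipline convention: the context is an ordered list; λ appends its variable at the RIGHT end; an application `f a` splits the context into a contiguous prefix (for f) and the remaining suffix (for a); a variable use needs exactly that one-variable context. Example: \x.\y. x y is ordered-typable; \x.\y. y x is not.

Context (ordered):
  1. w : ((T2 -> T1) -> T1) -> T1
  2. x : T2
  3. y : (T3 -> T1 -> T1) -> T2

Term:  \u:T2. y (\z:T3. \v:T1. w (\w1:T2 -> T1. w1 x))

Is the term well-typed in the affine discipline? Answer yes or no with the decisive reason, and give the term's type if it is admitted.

yes — none of w, x, y, u, z, v, w1 used more than once; term : T2 -> T2
variable uses: w: 1×, x: 1×, y: 1×, u (bound): 0×, z (bound): 0×, v (bound): 0×, w1 (bound): 1×
order of uses: y, w, w1, x
typing: well-typed at T2 -> T2
per-discipline verdicts: ordered ✗; linear ✗; affine ✓; relevant ✗; unrestricted ✓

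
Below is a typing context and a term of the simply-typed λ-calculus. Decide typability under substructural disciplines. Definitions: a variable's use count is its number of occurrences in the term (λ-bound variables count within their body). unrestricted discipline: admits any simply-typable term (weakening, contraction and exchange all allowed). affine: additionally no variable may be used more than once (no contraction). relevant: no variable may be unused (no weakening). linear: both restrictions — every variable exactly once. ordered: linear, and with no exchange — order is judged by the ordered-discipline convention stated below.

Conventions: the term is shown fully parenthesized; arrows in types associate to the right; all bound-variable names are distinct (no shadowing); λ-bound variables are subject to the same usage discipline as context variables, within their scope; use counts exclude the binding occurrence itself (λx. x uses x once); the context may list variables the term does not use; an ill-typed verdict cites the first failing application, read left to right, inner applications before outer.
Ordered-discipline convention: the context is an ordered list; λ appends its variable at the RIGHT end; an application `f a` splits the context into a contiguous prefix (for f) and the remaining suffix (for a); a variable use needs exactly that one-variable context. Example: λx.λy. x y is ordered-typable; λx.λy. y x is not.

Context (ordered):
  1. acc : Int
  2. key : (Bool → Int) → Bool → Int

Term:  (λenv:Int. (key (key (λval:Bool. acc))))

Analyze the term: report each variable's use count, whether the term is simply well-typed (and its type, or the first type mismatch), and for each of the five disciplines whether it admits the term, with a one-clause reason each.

use counts: acc: 1, key: 2, env [bound]: 0, val [bound]: 0
order of uses: key, key, acc
typing: well-typed at Int → Bool → Int
ordered ✗ (key ×2 used more than once (contraction); env, val never used (weakening))
linear ✗ (key ×2 used more than once (contraction); env, val never used (weakening))
affine ✗ (key ×2 used more than once (contraction))
relevant ✗ (env, val never used (weakening))
unrestricted ✓ (simply typable at Int → Bool → Int; W, C, E all held)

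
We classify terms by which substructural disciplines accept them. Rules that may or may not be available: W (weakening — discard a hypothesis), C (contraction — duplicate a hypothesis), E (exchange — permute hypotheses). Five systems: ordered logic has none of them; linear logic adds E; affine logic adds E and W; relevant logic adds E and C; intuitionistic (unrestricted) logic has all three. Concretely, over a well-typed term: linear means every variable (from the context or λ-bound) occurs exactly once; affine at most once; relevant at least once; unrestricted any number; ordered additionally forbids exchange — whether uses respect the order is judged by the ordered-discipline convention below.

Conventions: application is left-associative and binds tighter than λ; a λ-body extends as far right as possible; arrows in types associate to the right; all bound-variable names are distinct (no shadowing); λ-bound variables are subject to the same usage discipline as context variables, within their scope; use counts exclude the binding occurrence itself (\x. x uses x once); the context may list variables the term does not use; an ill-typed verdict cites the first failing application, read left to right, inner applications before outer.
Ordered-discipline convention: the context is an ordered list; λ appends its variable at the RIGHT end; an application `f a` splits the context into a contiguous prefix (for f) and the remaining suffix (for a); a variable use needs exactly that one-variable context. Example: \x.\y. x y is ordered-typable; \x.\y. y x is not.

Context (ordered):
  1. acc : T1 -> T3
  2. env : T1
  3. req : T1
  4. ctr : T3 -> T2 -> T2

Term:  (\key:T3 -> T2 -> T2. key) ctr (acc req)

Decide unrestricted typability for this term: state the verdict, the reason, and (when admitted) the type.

yes — type-checks (T2 -> T2) and nothing is barred; term : T2 -> T2
variable uses: acc=1, env=0, req=1, ctr=1, key (λ-bound)=1
order of uses: key, ctr, acc, req
typing: the term checks, with type T2 -> T2
across the five disciplines: ordered ✗ · linear ✗ · affine ✓ · relevant ✗ · unrestricted ✓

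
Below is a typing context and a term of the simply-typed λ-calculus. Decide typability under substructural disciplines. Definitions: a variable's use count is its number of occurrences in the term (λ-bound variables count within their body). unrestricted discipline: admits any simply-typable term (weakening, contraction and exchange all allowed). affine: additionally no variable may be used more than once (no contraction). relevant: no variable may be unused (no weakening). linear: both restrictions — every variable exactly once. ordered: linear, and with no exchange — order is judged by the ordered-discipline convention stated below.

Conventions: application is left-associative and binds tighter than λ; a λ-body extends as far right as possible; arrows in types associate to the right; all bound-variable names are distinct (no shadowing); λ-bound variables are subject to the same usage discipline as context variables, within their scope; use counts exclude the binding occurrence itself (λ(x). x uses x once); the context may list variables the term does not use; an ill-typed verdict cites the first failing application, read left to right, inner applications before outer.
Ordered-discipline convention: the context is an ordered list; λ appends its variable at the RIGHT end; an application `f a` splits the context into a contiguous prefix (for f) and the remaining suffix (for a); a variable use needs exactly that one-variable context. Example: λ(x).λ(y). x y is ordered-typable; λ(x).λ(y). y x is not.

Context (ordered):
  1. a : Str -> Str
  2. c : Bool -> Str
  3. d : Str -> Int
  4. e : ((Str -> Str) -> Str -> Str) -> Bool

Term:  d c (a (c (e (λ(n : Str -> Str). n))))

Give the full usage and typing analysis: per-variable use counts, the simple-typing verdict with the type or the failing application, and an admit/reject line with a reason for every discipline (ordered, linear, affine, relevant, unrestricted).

variable uses: a: 1; c: 2; d: 1; e: 1; n (λ-bound): 1
uses in reading order: d, c, a, c, e, n
typing: ill-typed: a function awaiting Str gets Bool -> Str
ordered: ✗, the type mismatch rejects it
linear: ✗, not simply typable
affine: ✗, fails simple typing
relevant: ✗, a type mismatch blocks all five
unrestricted: ✗, the type mismatch rejects it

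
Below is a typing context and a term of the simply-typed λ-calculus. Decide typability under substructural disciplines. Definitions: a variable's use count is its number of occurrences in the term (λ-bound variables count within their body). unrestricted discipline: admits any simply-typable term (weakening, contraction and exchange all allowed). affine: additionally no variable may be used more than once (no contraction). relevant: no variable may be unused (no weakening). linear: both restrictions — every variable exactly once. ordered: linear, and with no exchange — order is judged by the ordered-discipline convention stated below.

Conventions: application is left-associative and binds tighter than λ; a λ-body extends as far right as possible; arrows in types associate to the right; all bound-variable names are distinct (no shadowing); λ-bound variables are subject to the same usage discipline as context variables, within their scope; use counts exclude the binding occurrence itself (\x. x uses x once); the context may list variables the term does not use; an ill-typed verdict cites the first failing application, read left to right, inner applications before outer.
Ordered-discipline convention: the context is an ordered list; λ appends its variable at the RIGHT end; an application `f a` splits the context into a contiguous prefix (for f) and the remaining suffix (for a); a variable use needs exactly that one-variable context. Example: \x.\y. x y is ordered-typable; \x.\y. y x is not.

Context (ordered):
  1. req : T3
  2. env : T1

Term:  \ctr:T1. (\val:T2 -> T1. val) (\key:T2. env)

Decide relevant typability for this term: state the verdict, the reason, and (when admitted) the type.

no — req, ctr, key left unused
use counts: req: 0×, env: 1×, ctr [bound]: 0×, val [bound]: 1×, key [bound]: 0×
uses in reading order: val, env
typing: well-typed — term : T1 -> T2 -> T1
summary: ordered ✗; linear ✗; affine ✓; relevant ✗; unrestricted ✓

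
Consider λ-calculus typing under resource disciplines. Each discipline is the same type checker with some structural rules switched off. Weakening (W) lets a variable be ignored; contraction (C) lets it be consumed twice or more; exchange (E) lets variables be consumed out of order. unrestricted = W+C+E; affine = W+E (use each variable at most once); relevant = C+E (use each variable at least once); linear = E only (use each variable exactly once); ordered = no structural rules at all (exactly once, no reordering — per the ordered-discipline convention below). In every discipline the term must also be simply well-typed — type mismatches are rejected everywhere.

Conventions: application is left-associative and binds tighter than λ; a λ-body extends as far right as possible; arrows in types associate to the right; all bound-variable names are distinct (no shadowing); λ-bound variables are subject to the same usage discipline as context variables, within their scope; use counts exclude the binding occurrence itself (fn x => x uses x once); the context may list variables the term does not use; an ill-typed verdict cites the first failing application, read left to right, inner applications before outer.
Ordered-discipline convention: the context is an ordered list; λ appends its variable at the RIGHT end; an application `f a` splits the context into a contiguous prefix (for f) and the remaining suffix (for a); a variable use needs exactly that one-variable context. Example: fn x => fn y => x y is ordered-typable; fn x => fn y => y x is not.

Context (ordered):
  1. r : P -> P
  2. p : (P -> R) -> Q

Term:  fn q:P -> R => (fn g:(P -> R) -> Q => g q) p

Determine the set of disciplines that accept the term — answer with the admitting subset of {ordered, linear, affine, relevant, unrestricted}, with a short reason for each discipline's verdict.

admitting disciplines: affine, unrestricted
usage: r ×0, p ×1, q (bound) ×1, g (bound) ×1
order of uses: g, q, p
typing: well-typed at (P -> R) -> Q
ordered: ✗ — r left unused
linear: ✗ — r left unused
affine: ✓ — none of r, p, q, g used more than once
relevant: ✗ — r left unused
unrestricted: ✓ — type-checks ((P -> R) -> Q) and nothing is barred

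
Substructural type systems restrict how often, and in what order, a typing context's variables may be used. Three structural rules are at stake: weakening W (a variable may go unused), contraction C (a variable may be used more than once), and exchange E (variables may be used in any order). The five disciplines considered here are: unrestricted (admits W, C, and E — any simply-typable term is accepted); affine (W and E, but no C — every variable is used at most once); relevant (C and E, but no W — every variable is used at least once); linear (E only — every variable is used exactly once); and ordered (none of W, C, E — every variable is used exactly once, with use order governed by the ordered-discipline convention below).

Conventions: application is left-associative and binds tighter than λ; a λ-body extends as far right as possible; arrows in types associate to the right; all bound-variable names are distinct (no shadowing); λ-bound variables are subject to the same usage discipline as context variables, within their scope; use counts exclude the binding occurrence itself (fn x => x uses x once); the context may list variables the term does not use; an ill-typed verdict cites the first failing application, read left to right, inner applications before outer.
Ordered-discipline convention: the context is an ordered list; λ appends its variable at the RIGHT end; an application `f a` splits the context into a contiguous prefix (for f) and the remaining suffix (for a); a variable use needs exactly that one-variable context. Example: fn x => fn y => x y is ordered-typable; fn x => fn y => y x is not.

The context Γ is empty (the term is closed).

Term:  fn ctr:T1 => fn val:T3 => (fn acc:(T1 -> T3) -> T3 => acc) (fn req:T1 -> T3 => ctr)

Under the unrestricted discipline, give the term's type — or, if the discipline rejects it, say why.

not well-typed under unrestricted — fails simple typing
usage: ctr (λ-bound)=1; val (λ-bound)=0; acc (λ-bound)=1; req (λ-bound)=0
use order (left to right): acc, ctr
typing: ill-typed: a function awaiting (T1 -> T3) -> T3 gets (T1 -> T3) -> T1
summary: ordered ✗; linear ✗; affine ✗; relevant ✗; unrestricted ✗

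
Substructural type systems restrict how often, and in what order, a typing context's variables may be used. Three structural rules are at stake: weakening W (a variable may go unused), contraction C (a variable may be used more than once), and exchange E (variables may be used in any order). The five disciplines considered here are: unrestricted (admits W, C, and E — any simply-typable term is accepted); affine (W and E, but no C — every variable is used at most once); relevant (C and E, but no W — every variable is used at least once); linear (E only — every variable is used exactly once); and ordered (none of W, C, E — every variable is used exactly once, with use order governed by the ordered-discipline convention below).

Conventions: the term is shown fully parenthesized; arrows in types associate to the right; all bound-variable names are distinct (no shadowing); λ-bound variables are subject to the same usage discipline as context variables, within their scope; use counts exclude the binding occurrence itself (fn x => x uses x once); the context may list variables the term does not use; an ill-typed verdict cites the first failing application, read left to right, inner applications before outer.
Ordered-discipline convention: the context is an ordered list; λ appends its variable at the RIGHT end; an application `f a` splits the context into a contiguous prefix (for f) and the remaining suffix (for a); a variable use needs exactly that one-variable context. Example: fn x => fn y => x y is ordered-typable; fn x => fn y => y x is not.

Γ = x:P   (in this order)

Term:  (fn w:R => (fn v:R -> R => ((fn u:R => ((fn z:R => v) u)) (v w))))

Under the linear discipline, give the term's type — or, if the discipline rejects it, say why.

not well-typed under linear — v ×2 used more than once (contraction); unused: x, z — weakening required
usage: x: 0; w (λ-bound): 1; v (λ-bound): 2; u (λ-bound): 1; z (λ-bound): 0
order of uses: v, u, v, w
typing: the term checks, with type R -> (R -> R) -> R -> R
all disciplines: ordered ✗, linear ✗, affine ✗, relevant ✗, unrestricted ✓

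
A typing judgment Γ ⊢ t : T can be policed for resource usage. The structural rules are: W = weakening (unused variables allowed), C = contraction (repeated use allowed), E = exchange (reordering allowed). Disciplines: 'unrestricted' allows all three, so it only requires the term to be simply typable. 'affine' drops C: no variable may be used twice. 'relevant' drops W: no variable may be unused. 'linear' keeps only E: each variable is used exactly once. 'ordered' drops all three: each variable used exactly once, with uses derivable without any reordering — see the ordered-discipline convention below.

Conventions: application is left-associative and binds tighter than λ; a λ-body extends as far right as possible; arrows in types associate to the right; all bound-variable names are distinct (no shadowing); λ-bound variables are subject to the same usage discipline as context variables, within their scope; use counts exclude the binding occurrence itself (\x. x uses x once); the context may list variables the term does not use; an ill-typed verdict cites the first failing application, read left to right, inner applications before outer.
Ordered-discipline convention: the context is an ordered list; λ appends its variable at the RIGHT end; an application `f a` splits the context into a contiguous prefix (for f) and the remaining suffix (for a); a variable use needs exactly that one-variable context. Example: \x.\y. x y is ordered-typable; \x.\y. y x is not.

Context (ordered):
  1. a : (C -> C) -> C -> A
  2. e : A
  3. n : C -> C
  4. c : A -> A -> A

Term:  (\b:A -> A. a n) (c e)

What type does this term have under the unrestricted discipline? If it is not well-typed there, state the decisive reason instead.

term : C -> A
usage: a ×1; e ×1; n ×1; c ×1; b [bound] ×0
use order (left to right): a, n, c, e
typing: ✓ — C -> A
per-discipline verdicts: ordered ✗, linear ✗, affine ✓, relevant ✗, unrestricted ✓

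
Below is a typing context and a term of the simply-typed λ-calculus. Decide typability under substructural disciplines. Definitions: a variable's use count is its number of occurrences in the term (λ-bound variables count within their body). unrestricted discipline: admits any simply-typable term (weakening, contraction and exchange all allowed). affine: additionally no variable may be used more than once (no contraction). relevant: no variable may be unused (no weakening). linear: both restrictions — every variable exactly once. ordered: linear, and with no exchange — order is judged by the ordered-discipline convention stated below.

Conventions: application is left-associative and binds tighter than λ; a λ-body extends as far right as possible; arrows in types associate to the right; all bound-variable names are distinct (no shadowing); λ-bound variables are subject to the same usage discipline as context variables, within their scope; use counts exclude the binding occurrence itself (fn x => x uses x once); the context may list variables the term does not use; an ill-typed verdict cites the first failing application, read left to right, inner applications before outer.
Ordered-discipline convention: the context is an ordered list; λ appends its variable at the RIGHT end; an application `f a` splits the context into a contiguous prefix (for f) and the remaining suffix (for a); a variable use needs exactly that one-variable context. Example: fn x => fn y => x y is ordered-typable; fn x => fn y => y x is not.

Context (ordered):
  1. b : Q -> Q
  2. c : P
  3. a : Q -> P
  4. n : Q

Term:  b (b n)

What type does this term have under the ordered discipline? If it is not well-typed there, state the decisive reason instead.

not well-typed under ordered — needs contraction — b ×2; c, a left unused
variable uses: b ×2; c ×0; a ×0; n ×1
uses in reading order: b, b, n
typing: the term checks, with type Q
all disciplines: ordered ✗ · linear ✗ · affine ✗ · relevant ✗ · unrestricted ✓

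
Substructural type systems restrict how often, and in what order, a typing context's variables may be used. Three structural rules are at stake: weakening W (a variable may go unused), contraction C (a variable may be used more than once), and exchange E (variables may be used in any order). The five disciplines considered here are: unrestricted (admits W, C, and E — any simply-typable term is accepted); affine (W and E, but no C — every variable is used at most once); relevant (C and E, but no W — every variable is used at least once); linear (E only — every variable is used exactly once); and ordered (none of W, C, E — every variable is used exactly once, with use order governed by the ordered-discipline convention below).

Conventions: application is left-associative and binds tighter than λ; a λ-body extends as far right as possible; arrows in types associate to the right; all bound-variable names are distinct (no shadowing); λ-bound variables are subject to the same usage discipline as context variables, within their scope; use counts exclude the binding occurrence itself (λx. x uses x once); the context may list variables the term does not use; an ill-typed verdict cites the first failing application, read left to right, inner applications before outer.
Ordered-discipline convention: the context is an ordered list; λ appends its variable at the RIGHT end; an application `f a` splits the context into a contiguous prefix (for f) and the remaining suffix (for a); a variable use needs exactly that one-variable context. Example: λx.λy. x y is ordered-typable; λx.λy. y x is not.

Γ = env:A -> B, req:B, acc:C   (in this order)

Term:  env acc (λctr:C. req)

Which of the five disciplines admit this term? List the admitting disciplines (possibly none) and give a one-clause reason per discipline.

admitted in: none
variable uses: env: 1; req: 1; acc: 1; ctr [bound]: 0
uses in reading order: env, acc, req
typing: ill-typed: a function awaiting A gets C
ordered ✗ (the type mismatch rejects it)
linear ✗ (not simply typable)
affine ✗ (fails simple typing)
relevant ✗ (a type mismatch blocks all five)
unrestricted ✗ (the type mismatch rejects it)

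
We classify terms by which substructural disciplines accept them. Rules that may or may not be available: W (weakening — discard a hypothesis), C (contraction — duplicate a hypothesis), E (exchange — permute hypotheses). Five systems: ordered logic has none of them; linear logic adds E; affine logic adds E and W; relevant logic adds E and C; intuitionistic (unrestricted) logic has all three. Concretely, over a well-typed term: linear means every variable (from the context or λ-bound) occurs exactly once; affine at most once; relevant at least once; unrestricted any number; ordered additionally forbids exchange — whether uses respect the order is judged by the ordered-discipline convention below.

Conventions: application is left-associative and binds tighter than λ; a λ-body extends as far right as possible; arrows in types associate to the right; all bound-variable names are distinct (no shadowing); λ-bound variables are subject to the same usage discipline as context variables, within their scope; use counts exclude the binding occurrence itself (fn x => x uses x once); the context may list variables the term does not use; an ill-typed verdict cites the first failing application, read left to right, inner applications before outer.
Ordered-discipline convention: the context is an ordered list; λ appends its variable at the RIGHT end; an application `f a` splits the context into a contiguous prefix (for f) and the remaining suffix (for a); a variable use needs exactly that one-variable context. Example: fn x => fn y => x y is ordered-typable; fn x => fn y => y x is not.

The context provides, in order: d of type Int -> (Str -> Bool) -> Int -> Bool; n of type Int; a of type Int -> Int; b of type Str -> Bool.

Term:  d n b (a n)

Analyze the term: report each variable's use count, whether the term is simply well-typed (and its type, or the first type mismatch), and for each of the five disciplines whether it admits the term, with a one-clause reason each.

use counts: d: 1×, n: 2×, a: 1×, b: 1×
left-to-right use order: d, n, b, a, n
typing: well-typed — term : Bool
ordered: ✗ — n ×2 used more than once (contraction)
linear: ✗ — n ×2 used more than once (contraction)
affine: ✗ — n ×2 used more than once (contraction)
relevant: ✓ — d, n, a, b: all used, weakening unneeded
unrestricted: ✓ — well-typed at Bool; no restrictions here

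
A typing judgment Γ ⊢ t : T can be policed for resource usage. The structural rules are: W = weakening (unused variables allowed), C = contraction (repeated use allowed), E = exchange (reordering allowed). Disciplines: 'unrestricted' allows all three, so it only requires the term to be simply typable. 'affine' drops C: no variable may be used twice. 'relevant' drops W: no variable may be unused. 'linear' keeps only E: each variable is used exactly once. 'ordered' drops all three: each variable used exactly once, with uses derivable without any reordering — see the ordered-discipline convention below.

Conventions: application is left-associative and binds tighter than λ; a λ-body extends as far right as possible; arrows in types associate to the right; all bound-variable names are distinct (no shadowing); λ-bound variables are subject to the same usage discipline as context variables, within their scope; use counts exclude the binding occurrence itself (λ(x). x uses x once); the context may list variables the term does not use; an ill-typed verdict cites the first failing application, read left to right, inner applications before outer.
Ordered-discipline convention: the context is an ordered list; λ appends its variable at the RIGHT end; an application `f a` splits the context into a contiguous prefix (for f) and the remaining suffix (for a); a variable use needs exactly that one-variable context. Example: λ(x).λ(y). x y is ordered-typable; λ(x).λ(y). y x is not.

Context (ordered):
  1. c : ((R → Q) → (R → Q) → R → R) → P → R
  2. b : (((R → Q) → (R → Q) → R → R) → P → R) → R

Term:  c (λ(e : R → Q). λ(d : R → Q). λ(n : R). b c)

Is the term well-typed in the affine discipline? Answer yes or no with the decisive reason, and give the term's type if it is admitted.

no — repeated use of c ×2
usage: c ×2, b ×1, e (bound) ×0, d (bound) ×0, n (bound) ×0
left-to-right use order: c, b, c
typing: well-typed — term : P → R
across the five disciplines: ordered ✗; linear ✗; affine ✗; relevant ✗; unrestricted ✓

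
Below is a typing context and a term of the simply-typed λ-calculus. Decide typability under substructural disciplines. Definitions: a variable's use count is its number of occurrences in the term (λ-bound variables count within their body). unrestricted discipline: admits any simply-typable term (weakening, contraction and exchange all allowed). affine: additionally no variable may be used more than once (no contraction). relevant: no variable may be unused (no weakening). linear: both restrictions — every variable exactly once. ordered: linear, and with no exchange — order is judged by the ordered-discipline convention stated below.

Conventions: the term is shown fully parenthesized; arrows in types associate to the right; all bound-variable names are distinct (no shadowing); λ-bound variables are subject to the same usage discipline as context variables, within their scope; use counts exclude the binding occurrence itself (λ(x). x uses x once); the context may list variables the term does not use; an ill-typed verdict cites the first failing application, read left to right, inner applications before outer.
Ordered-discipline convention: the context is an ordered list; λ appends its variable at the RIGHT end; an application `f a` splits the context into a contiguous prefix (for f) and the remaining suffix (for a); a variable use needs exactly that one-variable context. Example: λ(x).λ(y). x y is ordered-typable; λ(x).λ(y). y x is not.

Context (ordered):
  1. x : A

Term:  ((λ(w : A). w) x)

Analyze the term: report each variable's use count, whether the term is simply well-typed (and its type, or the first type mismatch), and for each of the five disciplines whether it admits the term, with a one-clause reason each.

counts: x: 1×; w [bound]: 1×
order of uses: w, x
typing: well-typed — term : A
ordered: ✓, x, w: once each, no exchange needed
linear: ✓, each of x, w used exactly once
affine: ✓, x, w: no repeats, contraction unneeded
relevant: ✓, every one of x, w appears
unrestricted: ✓, well-typed at A; no restrictions here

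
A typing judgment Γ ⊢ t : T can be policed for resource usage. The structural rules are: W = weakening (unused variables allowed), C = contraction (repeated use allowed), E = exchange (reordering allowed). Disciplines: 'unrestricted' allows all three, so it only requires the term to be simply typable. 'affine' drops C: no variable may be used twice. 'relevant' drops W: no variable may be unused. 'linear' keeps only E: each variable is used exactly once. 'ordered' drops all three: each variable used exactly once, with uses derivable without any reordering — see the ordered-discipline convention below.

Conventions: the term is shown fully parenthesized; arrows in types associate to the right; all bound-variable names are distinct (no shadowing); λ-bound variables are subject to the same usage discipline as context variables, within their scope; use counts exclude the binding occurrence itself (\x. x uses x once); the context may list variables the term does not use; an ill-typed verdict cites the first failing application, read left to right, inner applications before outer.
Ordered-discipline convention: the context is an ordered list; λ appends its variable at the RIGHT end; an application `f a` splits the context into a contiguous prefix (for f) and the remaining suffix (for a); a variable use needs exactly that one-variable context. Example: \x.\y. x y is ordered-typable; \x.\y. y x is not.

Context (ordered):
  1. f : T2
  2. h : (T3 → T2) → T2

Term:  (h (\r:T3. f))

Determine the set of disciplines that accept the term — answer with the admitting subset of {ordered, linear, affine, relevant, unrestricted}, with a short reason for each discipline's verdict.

admitted by: affine, unrestricted
usage: f ×1; h ×1; r [bound] ×0
uses in reading order: h, f
typing: the term checks, with type T2
ordered: ✗, needs weakening: r unused
linear: ✗, needs weakening: r unused
affine: ✓, none of f, h, r used more than once
relevant: ✗, needs weakening: r unused
unrestricted: ✓, typability at T2 is all that's needed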